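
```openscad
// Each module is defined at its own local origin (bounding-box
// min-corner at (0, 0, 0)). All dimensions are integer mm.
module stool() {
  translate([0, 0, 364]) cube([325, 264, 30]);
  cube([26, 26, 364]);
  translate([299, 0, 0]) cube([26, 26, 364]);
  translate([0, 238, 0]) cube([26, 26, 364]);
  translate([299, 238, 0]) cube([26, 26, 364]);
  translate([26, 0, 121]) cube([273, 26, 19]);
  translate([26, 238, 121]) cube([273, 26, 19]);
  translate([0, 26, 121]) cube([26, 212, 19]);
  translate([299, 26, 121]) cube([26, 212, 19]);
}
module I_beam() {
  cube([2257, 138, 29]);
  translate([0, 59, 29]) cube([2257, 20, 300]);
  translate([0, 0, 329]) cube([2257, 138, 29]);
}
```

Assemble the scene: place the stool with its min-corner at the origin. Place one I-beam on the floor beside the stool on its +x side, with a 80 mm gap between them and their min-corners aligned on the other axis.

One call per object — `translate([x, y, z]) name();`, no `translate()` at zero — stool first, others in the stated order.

stool();
translate([405, 0, 0]) I_beam();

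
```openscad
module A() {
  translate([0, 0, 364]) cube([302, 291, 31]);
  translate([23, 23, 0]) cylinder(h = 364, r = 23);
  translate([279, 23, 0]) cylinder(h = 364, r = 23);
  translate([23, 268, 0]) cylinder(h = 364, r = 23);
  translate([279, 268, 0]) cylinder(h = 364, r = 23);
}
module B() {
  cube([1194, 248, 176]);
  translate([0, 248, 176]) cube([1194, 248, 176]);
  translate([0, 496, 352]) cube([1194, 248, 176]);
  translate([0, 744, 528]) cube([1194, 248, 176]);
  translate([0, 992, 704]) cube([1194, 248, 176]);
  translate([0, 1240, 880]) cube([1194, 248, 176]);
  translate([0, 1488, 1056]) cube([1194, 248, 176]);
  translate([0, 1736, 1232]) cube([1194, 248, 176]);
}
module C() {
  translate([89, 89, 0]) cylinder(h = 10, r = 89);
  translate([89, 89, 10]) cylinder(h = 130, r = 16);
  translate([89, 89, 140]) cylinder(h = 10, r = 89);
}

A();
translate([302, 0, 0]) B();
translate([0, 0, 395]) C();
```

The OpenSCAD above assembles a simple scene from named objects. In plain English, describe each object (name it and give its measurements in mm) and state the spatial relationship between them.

A is a four-legged stool. The seat is a 302×291×31 mm slab whose top surface is at z = 395 mm; four round legs, each 46 mm in diameter, run from the floor (z = 0) to the underside of the seat, each leg's axis is inset half a diameter from the nearest pair of seat edges (so the leg's bounding box is flush with the corner).

B is a straight staircase of 8 solid steps. Each step is 1194 mm wide (x), 248 mm deep (y, the going) and 176 mm tall (the rise). The first step rests on the floor; each subsequent step sits one going further in +y and one rise higher in +z, directly behind and above the previous step with no overlap.

C is a spool: two coaxial disc flanges of radius 89 mm and thickness 10 mm, joined by a core cylinder of radius 16 mm and height 130 mm. The lower flange rests on z = 0 and the three cylinders share a vertical axis.

The staircase is against the stool's +x side, with their −y faces flush. The spool is on top of the stool.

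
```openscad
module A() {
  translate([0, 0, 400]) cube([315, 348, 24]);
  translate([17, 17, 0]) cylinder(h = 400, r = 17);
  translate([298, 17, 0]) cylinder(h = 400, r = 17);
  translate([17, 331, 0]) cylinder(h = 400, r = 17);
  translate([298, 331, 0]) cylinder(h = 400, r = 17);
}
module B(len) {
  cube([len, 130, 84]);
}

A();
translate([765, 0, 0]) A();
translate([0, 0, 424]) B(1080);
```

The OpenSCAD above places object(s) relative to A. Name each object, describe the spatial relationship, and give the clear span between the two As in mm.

A is a stool. B is a beam. A beam spans the tops of two stools. The clear span between the two stools is 450 mm.

Second stool starts at x = 765; first ends at x = 315; clear span = 765 − 315 = 450 mm.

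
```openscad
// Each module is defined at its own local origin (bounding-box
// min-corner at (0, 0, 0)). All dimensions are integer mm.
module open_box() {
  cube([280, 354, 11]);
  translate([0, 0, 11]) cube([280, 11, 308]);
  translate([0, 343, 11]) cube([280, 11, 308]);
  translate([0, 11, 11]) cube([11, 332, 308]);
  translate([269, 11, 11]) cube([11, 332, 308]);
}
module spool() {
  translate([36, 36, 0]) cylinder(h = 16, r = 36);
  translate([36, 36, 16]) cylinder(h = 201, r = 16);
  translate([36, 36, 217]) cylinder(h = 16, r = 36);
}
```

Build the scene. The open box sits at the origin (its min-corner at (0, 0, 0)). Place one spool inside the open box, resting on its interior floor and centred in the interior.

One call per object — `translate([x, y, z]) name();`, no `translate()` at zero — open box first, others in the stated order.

open_box();
translate([104, 141, 11]) spool();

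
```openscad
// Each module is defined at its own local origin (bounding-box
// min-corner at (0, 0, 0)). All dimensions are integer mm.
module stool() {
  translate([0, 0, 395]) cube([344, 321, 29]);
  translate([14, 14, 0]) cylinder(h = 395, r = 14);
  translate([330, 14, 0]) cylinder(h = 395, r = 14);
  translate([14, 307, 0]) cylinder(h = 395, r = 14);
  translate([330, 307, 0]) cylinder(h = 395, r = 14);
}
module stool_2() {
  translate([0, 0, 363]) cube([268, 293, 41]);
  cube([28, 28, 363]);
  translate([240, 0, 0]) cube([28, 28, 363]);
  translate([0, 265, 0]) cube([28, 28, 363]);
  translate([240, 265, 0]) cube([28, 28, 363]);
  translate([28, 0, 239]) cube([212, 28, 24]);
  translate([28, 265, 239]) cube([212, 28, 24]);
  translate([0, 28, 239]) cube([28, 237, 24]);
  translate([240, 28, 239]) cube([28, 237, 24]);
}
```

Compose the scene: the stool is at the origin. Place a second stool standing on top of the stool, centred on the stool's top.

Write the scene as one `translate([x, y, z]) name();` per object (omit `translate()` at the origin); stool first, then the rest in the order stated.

stool();
translate([38, 14, 424]) stool_2();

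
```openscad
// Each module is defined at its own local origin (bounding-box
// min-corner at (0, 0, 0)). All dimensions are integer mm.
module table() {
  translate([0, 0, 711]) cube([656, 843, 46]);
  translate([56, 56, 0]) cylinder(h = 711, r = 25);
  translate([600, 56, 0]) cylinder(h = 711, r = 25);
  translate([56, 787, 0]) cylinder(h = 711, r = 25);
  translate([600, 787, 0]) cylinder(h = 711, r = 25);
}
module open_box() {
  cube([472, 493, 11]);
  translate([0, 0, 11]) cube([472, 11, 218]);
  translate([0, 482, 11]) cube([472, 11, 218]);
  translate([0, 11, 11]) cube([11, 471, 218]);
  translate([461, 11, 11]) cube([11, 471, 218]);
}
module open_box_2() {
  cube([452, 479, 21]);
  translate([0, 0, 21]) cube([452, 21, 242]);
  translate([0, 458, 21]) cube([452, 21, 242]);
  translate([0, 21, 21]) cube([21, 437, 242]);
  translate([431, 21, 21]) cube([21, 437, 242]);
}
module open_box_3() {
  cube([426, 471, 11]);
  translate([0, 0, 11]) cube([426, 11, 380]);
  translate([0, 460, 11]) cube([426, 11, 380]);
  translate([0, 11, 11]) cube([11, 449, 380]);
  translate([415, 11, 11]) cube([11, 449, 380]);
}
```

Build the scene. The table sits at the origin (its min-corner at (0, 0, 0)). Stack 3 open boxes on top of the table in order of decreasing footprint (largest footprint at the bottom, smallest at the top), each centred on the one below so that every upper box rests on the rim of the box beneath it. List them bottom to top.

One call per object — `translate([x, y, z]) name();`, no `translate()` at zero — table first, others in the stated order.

table();
translate([92, 175, 757]) open_box();
translate([102, 182, 986]) open_box_2();
translate([115, 186, 1249]) open_box_3();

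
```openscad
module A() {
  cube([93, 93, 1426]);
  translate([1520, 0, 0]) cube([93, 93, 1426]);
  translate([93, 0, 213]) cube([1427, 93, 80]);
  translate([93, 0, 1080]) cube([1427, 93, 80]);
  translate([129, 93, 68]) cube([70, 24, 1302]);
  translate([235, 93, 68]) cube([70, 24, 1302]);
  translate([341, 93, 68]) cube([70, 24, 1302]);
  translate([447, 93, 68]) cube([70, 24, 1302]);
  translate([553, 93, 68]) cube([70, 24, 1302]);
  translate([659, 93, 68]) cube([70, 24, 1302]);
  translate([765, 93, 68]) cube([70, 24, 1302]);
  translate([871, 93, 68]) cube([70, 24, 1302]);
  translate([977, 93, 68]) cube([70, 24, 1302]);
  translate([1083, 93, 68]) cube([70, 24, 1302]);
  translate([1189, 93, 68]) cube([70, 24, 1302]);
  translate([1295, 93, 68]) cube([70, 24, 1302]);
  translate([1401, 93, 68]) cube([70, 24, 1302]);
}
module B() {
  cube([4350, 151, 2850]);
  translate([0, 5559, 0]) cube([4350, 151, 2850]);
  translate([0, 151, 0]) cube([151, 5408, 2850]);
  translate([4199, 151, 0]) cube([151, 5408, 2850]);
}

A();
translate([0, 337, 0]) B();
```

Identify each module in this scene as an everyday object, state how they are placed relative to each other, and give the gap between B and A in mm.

The house frame's nearest face is 220 mm from the fence section's +y face.

A is a fence section. B is a house frame. The house frame is on the floor beside the fence section on its +y side. The gap between the house frame and the fence section is 220 mm.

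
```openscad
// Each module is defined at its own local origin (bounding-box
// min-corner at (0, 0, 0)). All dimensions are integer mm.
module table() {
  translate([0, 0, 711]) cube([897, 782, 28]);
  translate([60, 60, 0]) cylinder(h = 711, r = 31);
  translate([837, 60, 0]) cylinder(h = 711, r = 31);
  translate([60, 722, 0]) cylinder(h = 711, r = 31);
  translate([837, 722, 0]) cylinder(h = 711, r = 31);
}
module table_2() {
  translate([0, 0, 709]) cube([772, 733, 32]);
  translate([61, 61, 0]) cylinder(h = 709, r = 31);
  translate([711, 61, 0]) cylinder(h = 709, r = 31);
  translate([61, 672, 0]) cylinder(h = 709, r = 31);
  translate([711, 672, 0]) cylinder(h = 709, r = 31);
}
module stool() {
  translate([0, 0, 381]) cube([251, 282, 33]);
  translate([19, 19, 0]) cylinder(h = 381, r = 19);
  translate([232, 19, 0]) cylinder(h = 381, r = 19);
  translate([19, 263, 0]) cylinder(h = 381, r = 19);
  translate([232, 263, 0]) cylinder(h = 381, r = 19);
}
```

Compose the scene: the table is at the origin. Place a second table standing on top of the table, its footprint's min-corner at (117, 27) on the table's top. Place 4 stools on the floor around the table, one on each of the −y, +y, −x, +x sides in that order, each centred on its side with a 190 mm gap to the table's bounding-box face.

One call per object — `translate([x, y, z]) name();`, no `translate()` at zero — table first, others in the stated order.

table();
translate([117, 27, 739]) table_2();
translate([323, -472, 0]) stool();
translate([323, 972, 0]) stool();
translate([-441, 250, 0]) stool();
translate([1087, 250, 0]) stool();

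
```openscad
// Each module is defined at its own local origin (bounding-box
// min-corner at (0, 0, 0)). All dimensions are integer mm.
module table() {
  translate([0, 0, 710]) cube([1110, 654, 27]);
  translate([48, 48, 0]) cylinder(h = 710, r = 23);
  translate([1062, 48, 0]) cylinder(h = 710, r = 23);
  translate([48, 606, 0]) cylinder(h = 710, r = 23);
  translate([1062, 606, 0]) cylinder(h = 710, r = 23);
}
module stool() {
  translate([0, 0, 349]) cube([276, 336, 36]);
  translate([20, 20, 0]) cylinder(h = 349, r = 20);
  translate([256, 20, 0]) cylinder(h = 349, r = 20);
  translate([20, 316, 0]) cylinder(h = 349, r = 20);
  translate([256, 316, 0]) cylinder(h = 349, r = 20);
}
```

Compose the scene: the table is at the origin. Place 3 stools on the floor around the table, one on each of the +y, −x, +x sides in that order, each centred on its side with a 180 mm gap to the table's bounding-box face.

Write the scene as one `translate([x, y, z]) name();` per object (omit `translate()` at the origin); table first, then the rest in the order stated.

table();
translate([417, 834, 0]) stool();
translate([-456, 159, 0]) stool();
translate([1290, 159, 0]) stool();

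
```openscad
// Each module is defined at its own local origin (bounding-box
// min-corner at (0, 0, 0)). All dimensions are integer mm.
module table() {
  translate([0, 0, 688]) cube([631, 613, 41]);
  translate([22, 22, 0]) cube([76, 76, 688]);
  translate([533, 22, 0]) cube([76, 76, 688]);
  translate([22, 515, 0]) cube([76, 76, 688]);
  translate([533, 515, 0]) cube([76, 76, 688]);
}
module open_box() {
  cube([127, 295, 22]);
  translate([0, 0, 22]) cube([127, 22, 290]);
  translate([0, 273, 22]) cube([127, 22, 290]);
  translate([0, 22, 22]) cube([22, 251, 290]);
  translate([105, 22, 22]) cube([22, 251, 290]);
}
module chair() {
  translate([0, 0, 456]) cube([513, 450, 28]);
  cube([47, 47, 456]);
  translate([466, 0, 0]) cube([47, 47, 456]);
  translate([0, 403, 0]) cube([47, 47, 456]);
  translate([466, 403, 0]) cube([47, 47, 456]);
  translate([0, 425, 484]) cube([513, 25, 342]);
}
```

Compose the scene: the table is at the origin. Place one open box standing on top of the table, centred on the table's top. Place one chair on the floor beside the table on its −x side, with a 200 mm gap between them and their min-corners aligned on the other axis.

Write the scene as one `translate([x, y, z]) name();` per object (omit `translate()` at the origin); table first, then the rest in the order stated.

table();
translate([252, 159, 729]) open_box();
translate([-713, 0, 0]) chair();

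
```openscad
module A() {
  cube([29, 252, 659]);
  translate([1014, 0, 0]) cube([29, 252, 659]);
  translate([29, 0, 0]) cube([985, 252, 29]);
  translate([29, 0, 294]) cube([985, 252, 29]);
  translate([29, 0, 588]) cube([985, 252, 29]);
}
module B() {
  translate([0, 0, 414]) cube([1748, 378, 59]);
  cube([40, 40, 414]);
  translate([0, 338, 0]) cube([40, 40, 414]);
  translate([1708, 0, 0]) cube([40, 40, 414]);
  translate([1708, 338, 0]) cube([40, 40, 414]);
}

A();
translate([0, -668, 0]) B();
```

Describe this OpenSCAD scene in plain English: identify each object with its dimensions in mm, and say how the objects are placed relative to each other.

A is an open bookshelf. Two side panels, each 29 mm thick, 252 mm deep and 659 mm tall, stand 1043 mm apart (outside-to-outside). Between them sit 3 shelves, each 29 mm thick and 252 mm deep, spanning the full gap between the sides. The bottom shelf rests on the floor (its underside at z = 0) and the clear gap between one shelf's top and the next shelf's underside is 265 mm.

B is a long wooden bench with a 1748 mm (x) × 378 mm (y) seat, 59 mm thick, its top surface 473 mm above the floor. Four 40 mm square legs at the seat corners, flush with the edges, run from z = 0 to the seat underside.

The bench is on the floor beside the bookshelf on its −y side.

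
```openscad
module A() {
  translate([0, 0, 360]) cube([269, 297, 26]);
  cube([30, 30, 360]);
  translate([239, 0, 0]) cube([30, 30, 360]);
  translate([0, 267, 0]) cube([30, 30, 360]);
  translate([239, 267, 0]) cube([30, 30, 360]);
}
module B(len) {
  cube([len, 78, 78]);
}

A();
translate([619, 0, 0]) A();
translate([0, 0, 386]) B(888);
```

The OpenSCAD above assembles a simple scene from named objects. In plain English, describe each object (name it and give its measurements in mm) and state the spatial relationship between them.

A is a four-legged stool. The seat is a 269×297×26 mm slab whose top surface is at z = 386 mm; four square legs, each 30×30 mm in cross-section, run from the floor (z = 0) to the underside of the seat, each flush with a corner of the seat.

B is a rectangular beam 888 mm long (x), 78 mm deep (y), 78 mm thick (z).

The beam spans the tops of two stools placed 350 mm apart, resting at z = 386 mm.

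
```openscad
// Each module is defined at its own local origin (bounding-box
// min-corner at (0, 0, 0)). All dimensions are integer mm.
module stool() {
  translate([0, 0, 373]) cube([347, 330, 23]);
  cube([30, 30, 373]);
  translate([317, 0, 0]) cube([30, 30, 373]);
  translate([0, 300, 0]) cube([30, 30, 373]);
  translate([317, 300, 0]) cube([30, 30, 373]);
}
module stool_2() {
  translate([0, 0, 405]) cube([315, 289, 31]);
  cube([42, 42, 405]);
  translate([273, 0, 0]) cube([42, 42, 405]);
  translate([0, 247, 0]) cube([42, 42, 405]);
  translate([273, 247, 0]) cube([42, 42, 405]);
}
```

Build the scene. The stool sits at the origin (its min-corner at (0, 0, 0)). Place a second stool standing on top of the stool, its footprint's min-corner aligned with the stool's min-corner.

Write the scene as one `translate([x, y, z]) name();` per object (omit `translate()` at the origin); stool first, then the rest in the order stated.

stool();
translate([0, 0, 396]) stool_2();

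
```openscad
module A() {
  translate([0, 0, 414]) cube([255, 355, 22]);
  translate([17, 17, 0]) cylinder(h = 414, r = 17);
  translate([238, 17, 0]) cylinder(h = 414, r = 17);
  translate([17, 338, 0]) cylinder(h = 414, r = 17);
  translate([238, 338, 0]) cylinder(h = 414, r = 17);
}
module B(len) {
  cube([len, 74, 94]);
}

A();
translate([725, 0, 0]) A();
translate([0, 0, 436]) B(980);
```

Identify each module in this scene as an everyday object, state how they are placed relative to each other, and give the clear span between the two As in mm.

Second stool starts at x = 725; first ends at x = 255; clear span = 725 − 255 = 470 mm.

A is a stool. B is a beam. A beam spans the tops of two stools. The clear span between the two stools is 470 mm.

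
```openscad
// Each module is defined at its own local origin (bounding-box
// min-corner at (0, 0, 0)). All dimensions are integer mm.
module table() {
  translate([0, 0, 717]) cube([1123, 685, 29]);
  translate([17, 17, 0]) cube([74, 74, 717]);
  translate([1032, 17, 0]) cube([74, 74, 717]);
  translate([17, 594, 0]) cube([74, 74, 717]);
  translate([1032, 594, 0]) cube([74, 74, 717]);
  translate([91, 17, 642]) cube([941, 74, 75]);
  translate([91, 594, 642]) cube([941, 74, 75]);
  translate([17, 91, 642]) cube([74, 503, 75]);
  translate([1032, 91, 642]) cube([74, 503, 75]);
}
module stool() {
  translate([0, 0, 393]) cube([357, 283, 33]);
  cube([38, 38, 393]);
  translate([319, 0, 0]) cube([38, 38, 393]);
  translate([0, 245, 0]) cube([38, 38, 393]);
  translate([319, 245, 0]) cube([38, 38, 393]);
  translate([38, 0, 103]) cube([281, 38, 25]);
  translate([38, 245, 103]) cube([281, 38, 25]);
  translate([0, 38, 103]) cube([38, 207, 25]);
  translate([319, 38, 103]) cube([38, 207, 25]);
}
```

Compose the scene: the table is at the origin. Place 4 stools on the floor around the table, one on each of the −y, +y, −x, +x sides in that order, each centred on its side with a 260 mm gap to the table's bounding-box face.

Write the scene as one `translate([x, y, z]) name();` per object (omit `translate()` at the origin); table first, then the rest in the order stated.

table();
translate([383, -543, 0]) stool();
translate([383, 945, 0]) stool();
translate([-617, 201, 0]) stool();
translate([1383, 201, 0]) stool();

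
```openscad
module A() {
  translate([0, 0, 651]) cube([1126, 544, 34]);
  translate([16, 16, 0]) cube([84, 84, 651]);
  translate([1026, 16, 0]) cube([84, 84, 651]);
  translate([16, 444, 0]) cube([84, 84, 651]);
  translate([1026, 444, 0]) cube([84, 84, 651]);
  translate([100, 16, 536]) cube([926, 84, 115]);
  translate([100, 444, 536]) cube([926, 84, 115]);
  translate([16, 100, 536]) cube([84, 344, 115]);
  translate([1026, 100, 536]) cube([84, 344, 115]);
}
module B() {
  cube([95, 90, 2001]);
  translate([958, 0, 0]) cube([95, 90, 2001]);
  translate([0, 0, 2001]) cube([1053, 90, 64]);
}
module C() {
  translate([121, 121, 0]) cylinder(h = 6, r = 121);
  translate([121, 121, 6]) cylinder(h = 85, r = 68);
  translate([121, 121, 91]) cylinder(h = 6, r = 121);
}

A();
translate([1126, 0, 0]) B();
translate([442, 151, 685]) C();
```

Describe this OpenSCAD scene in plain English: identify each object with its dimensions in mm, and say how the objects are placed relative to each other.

A is a table: top 1126 mm (x) × 544 mm (y), 34 mm thick, upper face at z = 685 mm, on four 84×84 mm square legs, each inset 16 mm from the nearest pair of top edges, running from z = 0 to the bottom of the top. Four apron rails, 84 mm thick and 115 mm tall, run between adjacent legs with their top edges flush with the underside of the top and their outer faces flush with the legs' outer faces.

B is a door frame. The clear opening is 863 mm wide and 2001 mm high. Two 95 mm wide jambs, 90 mm deep, stand either side of the opening from the floor to the top of the opening. A 64 mm thick head sits across the top of both jambs, spanning the full outside width of the frame.

C is a spool: two coaxial disc flanges of radius 121 mm and thickness 6 mm, joined by a core cylinder of radius 68 mm and height 85 mm. The lower flange rests on z = 0 and the three cylinders share a vertical axis.

The door frame is against the table's +x side, with their −y faces flush. The spool is on top of the table, centred.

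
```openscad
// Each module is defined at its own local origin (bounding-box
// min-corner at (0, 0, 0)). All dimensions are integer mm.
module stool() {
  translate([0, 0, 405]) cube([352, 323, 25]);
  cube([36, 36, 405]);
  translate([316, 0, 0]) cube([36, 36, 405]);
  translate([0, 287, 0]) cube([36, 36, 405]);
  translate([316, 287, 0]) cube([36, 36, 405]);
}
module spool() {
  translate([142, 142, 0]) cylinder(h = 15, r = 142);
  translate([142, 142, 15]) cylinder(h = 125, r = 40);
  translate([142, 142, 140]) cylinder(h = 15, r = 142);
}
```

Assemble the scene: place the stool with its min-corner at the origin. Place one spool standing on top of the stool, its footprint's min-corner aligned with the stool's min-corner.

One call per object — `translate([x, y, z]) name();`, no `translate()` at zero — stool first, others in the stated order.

stool();
translate([0, 0, 430]) spool();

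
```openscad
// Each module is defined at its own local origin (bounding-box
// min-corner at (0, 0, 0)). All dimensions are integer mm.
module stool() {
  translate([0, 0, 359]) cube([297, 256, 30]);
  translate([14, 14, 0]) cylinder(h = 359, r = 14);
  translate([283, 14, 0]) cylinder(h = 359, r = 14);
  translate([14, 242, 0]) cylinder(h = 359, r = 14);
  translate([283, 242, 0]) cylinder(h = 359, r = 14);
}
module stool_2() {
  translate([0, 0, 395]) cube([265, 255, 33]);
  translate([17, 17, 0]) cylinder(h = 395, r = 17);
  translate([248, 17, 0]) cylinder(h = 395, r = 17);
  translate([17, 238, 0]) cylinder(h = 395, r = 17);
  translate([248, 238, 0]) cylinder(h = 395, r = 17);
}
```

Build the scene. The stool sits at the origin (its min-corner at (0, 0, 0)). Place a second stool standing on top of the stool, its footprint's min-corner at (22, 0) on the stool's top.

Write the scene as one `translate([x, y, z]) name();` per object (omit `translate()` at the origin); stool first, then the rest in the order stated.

stool();
translate([22, 0, 389]) stool_2();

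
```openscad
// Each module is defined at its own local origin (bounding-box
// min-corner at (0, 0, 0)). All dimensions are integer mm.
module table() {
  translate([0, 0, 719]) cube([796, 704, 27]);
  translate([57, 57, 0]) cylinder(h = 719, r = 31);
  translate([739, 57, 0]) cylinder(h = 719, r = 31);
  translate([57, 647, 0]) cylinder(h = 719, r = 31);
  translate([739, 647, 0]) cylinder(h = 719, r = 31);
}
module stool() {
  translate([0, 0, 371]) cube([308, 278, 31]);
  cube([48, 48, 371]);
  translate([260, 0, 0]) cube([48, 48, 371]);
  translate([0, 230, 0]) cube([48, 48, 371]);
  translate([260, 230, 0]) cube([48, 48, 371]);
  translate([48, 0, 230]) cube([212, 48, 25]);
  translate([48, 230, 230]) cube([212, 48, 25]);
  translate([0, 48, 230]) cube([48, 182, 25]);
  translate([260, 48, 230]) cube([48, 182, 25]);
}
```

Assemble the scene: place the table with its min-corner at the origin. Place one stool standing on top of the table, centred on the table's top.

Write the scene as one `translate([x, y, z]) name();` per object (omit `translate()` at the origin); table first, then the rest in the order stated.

table();
translate([244, 213, 746]) stool();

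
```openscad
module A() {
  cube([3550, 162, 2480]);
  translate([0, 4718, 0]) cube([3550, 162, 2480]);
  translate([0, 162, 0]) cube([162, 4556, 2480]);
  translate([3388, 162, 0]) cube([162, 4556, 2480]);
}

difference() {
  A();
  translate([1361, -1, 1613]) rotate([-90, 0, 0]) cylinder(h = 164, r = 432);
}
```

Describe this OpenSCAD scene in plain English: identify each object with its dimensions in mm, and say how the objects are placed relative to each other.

A is the wall frame of a small rectangular building: four walls, each 2480 mm tall and 162 mm thick, enclosing a footprint 3550 mm (x) by 4880 mm (y) outside-to-outside, with no floor or roof. The front and back walls (the −y and +y sides) span the full width; the two side walls fit between them.

The house frame has a circular hole of radius 432 mm through its front wall, centred at (x = 1361, z = 1613).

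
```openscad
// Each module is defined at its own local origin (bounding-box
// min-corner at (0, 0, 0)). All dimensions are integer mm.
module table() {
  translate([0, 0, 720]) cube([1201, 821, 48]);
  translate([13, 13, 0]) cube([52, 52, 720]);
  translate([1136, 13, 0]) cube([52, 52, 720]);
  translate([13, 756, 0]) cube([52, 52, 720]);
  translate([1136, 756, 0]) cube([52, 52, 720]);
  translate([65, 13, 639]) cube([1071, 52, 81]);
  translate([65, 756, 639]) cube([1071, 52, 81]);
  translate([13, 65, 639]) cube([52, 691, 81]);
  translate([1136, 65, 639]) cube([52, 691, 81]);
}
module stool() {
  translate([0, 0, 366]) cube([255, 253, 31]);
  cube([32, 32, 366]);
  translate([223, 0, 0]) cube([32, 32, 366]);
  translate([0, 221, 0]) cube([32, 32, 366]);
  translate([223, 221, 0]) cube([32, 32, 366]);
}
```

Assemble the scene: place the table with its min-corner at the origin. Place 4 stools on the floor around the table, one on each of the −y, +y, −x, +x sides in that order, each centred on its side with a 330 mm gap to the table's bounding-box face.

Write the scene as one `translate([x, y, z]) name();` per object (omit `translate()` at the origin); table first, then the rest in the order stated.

table();
translate([473, -583, 0]) stool();
translate([473, 1151, 0]) stool();
translate([-585, 284, 0]) stool();
translate([1531, 284, 0]) stool();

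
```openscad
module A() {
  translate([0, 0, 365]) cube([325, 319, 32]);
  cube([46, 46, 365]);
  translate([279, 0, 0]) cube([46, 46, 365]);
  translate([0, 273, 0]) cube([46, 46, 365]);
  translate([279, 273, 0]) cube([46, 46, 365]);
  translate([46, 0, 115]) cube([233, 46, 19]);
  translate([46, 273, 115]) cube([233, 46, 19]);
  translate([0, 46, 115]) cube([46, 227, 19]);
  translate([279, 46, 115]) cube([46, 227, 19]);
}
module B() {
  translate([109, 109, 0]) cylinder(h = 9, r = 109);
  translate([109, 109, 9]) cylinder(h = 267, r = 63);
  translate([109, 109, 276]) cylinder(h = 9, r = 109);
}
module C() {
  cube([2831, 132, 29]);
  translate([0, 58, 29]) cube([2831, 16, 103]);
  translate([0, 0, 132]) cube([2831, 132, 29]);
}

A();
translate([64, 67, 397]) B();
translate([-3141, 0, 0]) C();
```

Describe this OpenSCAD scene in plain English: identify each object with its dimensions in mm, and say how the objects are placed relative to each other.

A is a four-legged stool. The seat is 325×319 mm, 32 mm thick, top at z = 397 mm. It stands on four square legs, each 46×46 mm in cross-section, from z = 0 to the seat underside, each flush with a corner of the seat. Four stretchers, 46 mm wide and 19 mm tall, connect adjacent legs with their undersides at z = 115 mm, each running between the inner faces of the legs it joins and aligned with the legs' outer faces on the other axis.

B is a spool: two coaxial disc flanges of radius 109 mm and thickness 9 mm, joined by a core cylinder of radius 63 mm and height 267 mm. The lower flange rests on z = 0 and the three cylinders share a vertical axis.

C is an I-beam lying along x, 2831 mm long. Overall section height 161 mm. Two flanges 132 mm wide (y) and 29 mm thick, one on the floor and one at the top; a web 16 mm thick runs between them, centred on the flange width.

The spool is on top of the stool. The I-beam is on the floor beside the stool on its −x side.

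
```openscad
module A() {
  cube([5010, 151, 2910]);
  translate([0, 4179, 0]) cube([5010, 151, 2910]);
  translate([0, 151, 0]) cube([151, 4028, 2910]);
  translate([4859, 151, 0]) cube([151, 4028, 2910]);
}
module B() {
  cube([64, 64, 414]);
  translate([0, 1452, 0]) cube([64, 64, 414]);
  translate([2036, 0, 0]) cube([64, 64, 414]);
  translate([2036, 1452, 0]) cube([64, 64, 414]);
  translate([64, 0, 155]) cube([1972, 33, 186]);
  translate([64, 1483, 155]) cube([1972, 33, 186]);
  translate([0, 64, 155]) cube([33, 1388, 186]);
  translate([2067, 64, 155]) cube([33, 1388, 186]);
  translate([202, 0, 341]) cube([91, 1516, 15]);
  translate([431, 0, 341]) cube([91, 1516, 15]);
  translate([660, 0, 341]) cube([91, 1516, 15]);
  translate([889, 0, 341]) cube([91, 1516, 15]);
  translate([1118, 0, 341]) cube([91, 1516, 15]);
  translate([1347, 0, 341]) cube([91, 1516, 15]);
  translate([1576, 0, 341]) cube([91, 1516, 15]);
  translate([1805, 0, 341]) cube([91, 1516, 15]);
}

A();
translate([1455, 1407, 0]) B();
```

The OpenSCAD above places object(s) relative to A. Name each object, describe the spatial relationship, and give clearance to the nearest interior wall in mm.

Clearances: x = 1304, y = 1256; minimum 1256 mm.

A is a house frame. B is a bed frame. The bed frame sits inside the house frame, centred. The clearance to the nearest interior wall is 1256 mm.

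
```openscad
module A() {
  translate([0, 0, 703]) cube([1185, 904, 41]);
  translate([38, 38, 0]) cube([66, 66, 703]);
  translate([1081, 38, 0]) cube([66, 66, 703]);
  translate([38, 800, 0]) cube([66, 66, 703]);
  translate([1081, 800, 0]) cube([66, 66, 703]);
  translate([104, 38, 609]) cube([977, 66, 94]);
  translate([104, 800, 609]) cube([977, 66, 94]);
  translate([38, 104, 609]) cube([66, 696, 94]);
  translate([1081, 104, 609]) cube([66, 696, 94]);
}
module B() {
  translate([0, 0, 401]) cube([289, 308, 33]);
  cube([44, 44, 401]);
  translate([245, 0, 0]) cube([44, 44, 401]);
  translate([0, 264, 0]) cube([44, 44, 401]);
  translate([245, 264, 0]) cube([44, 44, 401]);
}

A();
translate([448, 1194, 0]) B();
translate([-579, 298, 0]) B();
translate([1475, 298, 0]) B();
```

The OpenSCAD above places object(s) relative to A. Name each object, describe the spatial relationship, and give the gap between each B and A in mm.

A is a table. B is a stool. Three stools sit around the table at the +y, −x, +x sides. The gap between each stool and the table is 290 mm.

Each stool's nearest face is 290 mm from the table's bounding box.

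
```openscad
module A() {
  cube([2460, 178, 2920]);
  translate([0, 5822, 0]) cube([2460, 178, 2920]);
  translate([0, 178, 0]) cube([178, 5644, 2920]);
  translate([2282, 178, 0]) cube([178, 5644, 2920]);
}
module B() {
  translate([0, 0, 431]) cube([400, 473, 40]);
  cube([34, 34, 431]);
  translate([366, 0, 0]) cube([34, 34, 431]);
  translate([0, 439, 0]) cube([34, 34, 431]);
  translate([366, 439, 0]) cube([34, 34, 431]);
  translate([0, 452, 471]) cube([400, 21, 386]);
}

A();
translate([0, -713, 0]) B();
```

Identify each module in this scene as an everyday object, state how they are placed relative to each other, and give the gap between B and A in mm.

A is a house frame. B is a chair. The chair is on the floor beside the house frame on its −y side. The gap between the chair and the house frame is 240 mm.

The chair's nearest face is 240 mm from the house frame's −y face.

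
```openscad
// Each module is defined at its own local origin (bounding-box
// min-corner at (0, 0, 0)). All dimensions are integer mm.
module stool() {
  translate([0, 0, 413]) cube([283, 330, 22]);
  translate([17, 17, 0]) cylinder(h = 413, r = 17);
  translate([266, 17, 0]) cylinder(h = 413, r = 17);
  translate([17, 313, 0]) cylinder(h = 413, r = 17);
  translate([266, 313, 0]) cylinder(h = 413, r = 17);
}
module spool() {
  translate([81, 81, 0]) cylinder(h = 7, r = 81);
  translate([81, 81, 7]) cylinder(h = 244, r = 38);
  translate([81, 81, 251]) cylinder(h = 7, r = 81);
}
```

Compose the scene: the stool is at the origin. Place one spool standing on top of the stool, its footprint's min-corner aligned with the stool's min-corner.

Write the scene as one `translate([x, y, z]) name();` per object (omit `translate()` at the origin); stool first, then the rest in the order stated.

stool();
translate([0, 0, 435]) spool();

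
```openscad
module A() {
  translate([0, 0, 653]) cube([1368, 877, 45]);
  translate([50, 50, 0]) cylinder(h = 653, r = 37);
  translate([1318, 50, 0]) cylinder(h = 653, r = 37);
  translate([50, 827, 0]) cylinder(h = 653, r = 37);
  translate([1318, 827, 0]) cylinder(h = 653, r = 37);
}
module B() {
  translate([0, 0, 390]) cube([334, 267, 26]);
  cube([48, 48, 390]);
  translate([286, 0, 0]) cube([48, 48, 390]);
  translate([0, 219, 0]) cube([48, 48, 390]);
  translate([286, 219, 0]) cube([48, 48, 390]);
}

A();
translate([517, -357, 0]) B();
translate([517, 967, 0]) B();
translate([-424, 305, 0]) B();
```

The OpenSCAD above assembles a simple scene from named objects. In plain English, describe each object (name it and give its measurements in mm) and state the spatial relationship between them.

A is a table with a 1368×877 mm rectangular top, 45 mm thick, top surface at z = 698 mm, supported by four round legs of 74 mm diameter, each leg's bounding box inset 13 mm from the nearest pair of top edges, running from the floor.

B is a simple wooden stool: a rectangular seat 334 mm (x) by 267 mm (y), 26 mm thick, top face at z = 416 mm, on four square legs, each 48×48 mm in cross-section. The legs rest on z = 0, each flush with a corner of the seat.

Three stools sit around the table at the −y, +y, −x sides.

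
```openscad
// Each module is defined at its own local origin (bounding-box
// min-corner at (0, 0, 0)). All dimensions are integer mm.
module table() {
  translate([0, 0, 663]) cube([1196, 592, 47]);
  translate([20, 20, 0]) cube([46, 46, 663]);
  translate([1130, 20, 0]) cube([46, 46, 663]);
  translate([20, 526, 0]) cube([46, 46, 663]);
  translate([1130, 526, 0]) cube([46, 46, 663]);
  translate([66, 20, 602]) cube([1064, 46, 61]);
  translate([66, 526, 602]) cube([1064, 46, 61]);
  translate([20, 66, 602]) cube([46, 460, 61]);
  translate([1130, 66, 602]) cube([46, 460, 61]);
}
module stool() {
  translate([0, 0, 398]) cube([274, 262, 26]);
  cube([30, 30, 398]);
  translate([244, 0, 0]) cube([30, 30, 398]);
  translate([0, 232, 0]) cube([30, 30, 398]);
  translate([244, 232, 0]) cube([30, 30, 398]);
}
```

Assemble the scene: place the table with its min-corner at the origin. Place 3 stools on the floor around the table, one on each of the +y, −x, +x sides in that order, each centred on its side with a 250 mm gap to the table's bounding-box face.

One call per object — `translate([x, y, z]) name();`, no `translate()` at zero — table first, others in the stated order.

table();
translate([461, 842, 0]) stool();
translate([-524, 165, 0]) stool();
translate([1446, 165, 0]) stool();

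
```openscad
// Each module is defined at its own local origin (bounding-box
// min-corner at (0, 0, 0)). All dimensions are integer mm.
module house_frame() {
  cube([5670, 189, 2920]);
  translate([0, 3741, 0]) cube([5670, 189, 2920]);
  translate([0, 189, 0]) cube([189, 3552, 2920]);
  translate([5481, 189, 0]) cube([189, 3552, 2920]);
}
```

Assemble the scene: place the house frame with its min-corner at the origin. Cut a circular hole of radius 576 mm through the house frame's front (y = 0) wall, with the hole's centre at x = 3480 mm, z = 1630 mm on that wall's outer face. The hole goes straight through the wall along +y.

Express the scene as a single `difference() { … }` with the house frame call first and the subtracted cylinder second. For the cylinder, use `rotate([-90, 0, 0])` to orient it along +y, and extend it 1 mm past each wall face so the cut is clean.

difference() {
  house_frame();
  translate([3480, -1, 1630]) rotate([-90, 0, 0]) cylinder(h = 191, r = 576);
}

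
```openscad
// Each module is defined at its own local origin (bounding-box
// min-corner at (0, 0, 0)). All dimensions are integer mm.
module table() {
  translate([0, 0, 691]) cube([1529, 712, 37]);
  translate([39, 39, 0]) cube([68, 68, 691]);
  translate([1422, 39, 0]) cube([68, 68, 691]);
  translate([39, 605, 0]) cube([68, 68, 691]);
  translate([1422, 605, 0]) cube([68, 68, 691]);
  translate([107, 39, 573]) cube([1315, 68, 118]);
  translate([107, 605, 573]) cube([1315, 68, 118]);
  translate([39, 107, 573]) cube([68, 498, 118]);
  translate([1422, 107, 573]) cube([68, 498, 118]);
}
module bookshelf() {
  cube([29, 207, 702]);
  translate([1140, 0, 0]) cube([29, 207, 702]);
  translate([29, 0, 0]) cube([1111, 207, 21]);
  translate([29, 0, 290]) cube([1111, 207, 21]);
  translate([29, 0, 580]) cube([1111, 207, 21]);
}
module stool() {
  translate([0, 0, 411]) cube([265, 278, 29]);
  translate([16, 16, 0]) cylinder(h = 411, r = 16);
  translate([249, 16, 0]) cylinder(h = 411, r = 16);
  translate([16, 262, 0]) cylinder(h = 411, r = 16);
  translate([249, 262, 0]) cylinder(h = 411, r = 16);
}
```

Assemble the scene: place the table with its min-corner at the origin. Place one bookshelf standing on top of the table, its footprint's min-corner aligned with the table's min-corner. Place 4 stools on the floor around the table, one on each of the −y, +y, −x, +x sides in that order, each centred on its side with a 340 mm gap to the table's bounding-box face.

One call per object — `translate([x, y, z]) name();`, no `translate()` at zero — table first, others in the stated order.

table();
translate([0, 0, 728]) bookshelf();
translate([632, -618, 0]) stool();
translate([632, 1052, 0]) stool();
translate([-605, 217, 0]) stool();
translate([1869, 217, 0]) stool();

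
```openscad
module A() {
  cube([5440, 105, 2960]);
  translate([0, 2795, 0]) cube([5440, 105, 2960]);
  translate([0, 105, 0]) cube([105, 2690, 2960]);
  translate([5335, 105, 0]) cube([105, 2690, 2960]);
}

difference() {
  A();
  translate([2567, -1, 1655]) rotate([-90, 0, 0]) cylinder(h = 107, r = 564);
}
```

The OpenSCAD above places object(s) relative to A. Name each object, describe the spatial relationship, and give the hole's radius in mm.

The subtracted cylinder has r = 564 mm.

A is a house frame. The house frame has a circular hole through its front wall. The hole's radius is 564 mm.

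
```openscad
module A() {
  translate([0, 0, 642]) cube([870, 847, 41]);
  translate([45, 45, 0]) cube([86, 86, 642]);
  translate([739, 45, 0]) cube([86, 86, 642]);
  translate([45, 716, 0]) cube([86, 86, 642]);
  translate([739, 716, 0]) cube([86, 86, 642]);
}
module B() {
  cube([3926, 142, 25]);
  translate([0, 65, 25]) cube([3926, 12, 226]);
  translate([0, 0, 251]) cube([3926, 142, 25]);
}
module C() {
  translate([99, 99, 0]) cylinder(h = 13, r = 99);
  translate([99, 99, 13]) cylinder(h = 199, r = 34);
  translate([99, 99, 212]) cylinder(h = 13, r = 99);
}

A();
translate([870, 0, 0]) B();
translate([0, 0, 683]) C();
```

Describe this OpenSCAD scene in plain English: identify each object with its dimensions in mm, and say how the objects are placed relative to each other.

A is a rectangular dining table. The top is 870×847×41 mm with its upper surface at z = 683 mm. It stands on four 86×86 mm square legs, each inset 45 mm from the nearest pair of top edges, running from the floor to the underside of the top.

B is an I-beam lying along x, 3926 mm long. Overall section height 276 mm. Two flanges 142 mm wide (y) and 25 mm thick, one on the floor and one at the top; a web 12 mm thick runs between them, centred on the flange width.

C is a spool: two coaxial disc flanges of radius 99 mm and thickness 13 mm, joined by a core cylinder of radius 34 mm and height 199 mm. The lower flange rests on z = 0 and the three cylinders share a vertical axis.

The I-beam is against the table's +x side, with their −y faces flush. The spool is on top of the table.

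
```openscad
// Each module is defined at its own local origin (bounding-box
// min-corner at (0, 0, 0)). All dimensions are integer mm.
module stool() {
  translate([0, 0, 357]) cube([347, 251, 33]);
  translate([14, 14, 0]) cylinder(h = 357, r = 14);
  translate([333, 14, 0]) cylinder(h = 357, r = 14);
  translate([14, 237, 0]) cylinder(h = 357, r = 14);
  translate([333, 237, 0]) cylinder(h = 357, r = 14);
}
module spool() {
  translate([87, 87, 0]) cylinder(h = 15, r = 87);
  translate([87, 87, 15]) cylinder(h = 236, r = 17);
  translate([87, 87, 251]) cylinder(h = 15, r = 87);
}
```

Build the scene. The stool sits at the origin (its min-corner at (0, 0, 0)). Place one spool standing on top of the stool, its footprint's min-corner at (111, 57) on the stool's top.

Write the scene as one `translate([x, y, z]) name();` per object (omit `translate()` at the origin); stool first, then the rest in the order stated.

stool();
translate([111, 57, 390]) spool();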